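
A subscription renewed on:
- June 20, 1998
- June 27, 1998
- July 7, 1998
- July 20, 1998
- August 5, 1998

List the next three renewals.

Gaps: 7, 10, 13, 16 days — each gap is 3 larger than the previous one.
Next gap: 19 days. August 5, 1998 + 19 days = August 24, 1998.
Next gap: 22 days. August 24, 1998 + 22 days = September 15, 1998.
Next gap: 25 days. September 15, 1998 + 25 days = October 10, 1998.

August 24, 1998; September 15, 1998; October 10, 1998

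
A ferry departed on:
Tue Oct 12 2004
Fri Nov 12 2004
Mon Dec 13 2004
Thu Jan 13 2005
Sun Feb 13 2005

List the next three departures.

Wed Mar 16 2005, Sat Apr 16 2005, Tue May 17 2005

The spacing is 31, 31, 31, 31 days — always 31 days.
Sun Feb 13 2005 + 31 days = Wed Mar 16 2005.
Wed Mar 16 2005 + 31 days = Sat Apr 16 2005.
Sat Apr 16 2005 + 31 days = Tue May 17 2005.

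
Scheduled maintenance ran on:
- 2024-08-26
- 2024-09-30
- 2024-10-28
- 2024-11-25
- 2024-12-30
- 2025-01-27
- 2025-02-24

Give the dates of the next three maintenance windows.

2025-03-31, 2025-04-28, 2025-05-26

All Mondays; the gaps (35, 28, 28, 35, 28, 28) vary with month length.
This is the last Monday of each month.
Last Monday of March 2025: 2025-03-31.
Last Monday of April 2025: 2025-04-28.
May 2025 ends with Monday 2025-05-26.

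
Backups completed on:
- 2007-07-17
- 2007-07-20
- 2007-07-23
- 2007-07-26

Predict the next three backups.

The spacing is 3, 3, 3 days — always 3 days.
2007-07-26 + 3 days = 2007-07-29.
2007-07-29 + 3 days = 2007-08-01.
2007-08-01 + 3 days = 2007-08-04.

2007-07-29, 2007-08-01, 2007-08-04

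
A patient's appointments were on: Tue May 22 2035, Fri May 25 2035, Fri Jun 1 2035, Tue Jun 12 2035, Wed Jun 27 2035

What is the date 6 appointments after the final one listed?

The spacing grows by 4 each time: 3, 7, 11, 15 days.
Next gap: 19 days. Wed Jun 27 2035 + 19 days = Mon Jul 16 2035.
Next gap: 23 days. Mon Jul 16 2035 + 23 days = Wed Aug 8 2035.
Next gap: 27 days. Wed Aug 8 2035 + 27 days = Tue Sep 4 2035.
Next gap: 31 days. Tue Sep 4 2035 + 31 days = Fri Oct 5 2035.
Next gap: 35 days. Fri Oct 5 2035 + 35 days = Fri Nov 9 2035.
Next gap: 39 days. Fri Nov 9 2035 + 39 days = Tue Dec 18 2035.

Tue Dec 18 2035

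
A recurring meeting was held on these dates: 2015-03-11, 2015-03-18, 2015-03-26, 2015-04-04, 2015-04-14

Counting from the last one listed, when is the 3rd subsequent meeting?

Intervals are 7, 8, 9, 10 days — an arithmetic progression with common difference 1.
Next gap: 11 days. 2015-04-14 + 11 days = 2015-04-25.
Next gap: 12 days. 2015-04-25 + 12 days = 2015-05-07.
Next gap: 13 days. 2015-05-07 + 13 days = 2015-05-20.

2015-05-20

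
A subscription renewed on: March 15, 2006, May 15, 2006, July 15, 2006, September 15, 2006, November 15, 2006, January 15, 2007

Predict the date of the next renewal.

March 15, 2007

Gaps: 61, 61, 62, 61, 61 days — not constant. Every event is on the 15th of the month.
Pattern: the 15th of every 2 months.
March 2007: March 15, 2007.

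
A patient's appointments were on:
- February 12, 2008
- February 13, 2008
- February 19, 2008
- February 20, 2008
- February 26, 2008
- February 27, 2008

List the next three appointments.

March 4, 2008; March 5, 2008; March 11, 2008

The gap pattern 1, 6, 1, 6, 1 repeats every 2 events.
These are the Tuesdays and Wednesdays of each week.
The following Tuesday is March 4, 2008.
Next Wednesday: March 5, 2008.
Next Tuesday: March 11, 2008.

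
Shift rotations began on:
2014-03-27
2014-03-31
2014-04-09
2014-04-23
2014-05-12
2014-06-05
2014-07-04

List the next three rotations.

Intervals are 4, 9, 14, 19, 24, 29 days — an arithmetic progression with common difference 5.
Next gap: 34 days. 2014-07-04 + 34 days = 2014-08-07.
Next gap: 39 days. 2014-08-07 + 39 days = 2014-09-15.
Next gap: 44 days. 2014-09-15 + 44 days = 2014-10-29.

2014-08-07, 2014-09-15, 2014-10-29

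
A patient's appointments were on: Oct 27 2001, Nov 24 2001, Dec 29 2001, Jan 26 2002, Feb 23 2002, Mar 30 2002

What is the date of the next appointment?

Apr 27 2002

These are Saturdays with 28, 35, 28, 28, 35-day gaps.
Each is the final Saturday of its month — Dec 29 2001 is past the 28th, so '4th Saturday' doesn't fit.
Last Saturday of April 2002: Apr 27 2002.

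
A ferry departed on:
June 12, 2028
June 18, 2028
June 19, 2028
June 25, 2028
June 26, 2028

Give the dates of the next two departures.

July 2, 2028; July 3, 2028

The gap pattern 6, 1, 6, 1 repeats every 2 events.
These are the Mondays and Sundays of each week.
Next Sunday: July 2, 2028.
The following Monday is July 3, 2028.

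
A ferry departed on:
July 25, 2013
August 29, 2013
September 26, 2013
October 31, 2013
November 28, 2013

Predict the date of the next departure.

December 26, 2013

These are Thursdays with 35, 28, 35, 28-day gaps.
Each is the final Thursday of its month — August 29, 2013 is past the 28th, so '4th Thursday' doesn't fit.
Last Thursday of December 2013: December 26, 2013.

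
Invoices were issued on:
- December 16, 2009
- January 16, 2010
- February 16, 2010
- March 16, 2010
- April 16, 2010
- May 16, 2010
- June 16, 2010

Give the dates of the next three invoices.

Each date is the 16th; the gaps (31, 31, 28, 31, 30, 31) track the month lengths.
The rule is the 16th of each month.
Next: July 2010 → July 16, 2010.
Next: August 2010 → August 16, 2010.
September 2010: September 16, 2010.

July 16, 2010; August 16, 2010; September 16, 2010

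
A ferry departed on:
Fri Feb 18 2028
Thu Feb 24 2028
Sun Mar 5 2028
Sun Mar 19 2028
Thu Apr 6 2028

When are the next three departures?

Fri Apr 28 2028, Wed May 24 2028, Fri Jun 23 2028

Gaps: 6, 10, 14, 18 days — each gap is 4 larger than the previous one.
Next gap: 22 days. Thu Apr 6 2028 + 22 days = Fri Apr 28 2028.
Next gap: 26 days. Fri Apr 28 2028 + 26 days = Wed May 24 2028.
Next gap: 30 days. Wed May 24 2028 + 30 days = Fri Jun 23 2028.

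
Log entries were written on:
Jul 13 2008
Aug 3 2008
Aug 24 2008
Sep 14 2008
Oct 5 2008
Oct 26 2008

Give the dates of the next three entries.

Nov 16 2008, Dec 7 2008, Dec 28 2008

Gaps between consecutive events: 21, 21, 21, 21, 21 days — a constant 21-day interval.
Oct 26 2008 + 21 days = Nov 16 2008.
Nov 16 2008 + 21 days = Dec 7 2008.
Dec 7 2008 + 21 days = Dec 28 2008.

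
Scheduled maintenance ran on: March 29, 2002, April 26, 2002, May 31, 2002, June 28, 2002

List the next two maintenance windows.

July 26, 2002; August 30, 2002

These are Fridays with 28, 35, 28-day gaps.
Each is the final Friday of its month — March 29, 2002 is past the 28th, so '4th Friday' doesn't fit.
Last Friday of July 2002: July 26, 2002.
August 2002 ends with Friday August 30, 2002.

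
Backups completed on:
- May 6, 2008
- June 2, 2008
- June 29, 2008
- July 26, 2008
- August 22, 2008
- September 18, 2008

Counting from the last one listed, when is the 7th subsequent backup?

The spacing is 27, 27, 27, 27, 27 days — always 27 days.
September 18, 2008 + 27 days = October 15, 2008.
October 15, 2008 + 27 days = November 11, 2008.
November 11, 2008 + 27 days = December 8, 2008.
December 8, 2008 + 27 days = January 4, 2009.
January 4, 2009 + 27 days = January 31, 2009.
January 31, 2009 + 27 days = February 27, 2009.
February 27, 2009 + 27 days = March 26, 2009.

March 26, 2009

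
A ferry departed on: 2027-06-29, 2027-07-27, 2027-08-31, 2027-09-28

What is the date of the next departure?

All Tuesdays; the gaps (28, 35, 28) vary with month length.
This is the last Tuesday of each month.
October 2027 ends with Tuesday 2027-10-26.

2027-10-26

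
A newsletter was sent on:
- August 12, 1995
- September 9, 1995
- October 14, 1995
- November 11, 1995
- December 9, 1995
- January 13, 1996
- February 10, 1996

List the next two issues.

Gaps: 28, 35, 28, 28, 35, 28 days — a mix of 28 and 35. Every date is a Saturday.
Each is the 2nd Saturday of its month.
March 1996 — 2nd Saturday is March 9, 1996.
April 1996 — 2nd Saturday is April 13, 1996.

March 9, 1996; April 13, 1996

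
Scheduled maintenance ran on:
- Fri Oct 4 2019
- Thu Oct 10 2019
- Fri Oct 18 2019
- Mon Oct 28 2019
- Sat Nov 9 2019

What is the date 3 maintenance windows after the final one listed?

The spacing grows by 2 each time: 6, 8, 10, 12 days.
Next gap: 14 days. Sat Nov 9 2019 + 14 days = Sat Nov 23 2019.
Next gap: 16 days. Sat Nov 23 2019 + 16 days = Mon Dec 9 2019.
Next gap: 18 days. Mon Dec 9 2019 + 18 days = Fri Dec 27 2019.

Fri Dec 27 2019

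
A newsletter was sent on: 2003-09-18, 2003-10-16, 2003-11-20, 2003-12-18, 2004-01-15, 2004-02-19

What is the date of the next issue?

2004-03-18

Gaps: 28, 35, 28, 28, 35 days — a mix of 28 and 35. Every date is a Thursday.
Each is the 3rd Thursday of its month.
March 2004 — 3rd Thursday is 2004-03-18.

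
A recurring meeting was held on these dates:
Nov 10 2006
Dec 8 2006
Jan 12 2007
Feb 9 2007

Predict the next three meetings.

Mar 9 2007, Apr 13 2007, May 11 2007

All dates are Fridays, 28, 35, 28 days apart.
Specifically, the 2nd Friday of each month.
March 2007 — 2nd Friday is Mar 9 2007.
2nd Friday of April 2007: Apr 13 2007.
2nd Friday of May 2007: May 11 2007.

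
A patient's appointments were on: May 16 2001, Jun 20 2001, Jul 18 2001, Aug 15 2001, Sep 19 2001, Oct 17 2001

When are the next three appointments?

All dates are Wednesdays, 35, 28, 28, 35, 28 days apart.
Specifically, the 3rd Wednesday of each month.
3rd Wednesday of November 2001: Nov 21 2001.
December 2001 — 3rd Wednesday is Dec 19 2001.
January 2002 — 3rd Wednesday is Jan 16 2002.

Nov 21 2001, Dec 19 2001, Jan 16 2002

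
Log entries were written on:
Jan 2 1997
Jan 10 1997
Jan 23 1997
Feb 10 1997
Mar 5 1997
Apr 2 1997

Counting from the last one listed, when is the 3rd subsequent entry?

Intervals are 8, 13, 18, 23, 28 days — an arithmetic progression with common difference 5.
Next gap: 33 days. Apr 2 1997 + 33 days = May 5 1997.
Next gap: 38 days. May 5 1997 + 38 days = Jun 12 1997.
Next gap: 43 days. Jun 12 1997 + 43 days = Jul 25 1997.

Jul 25 1997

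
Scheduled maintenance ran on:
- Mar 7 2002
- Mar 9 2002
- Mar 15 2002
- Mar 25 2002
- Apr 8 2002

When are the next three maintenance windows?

Gaps: 2, 6, 10, 14 days — each gap is 4 larger than the previous one.
Next gap: 18 days. Apr 8 2002 + 18 days = Apr 26 2002.
Next gap: 22 days. Apr 26 2002 + 22 days = May 18 2002.
Next gap: 26 days. May 18 2002 + 26 days = Jun 13 2002.

Apr 26 2002, May 18 2002, Jun 13 2002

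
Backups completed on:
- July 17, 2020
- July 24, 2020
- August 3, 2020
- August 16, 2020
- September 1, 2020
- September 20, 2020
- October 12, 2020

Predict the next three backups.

November 6, 2020; December 4, 2020; January 4, 2021

Intervals are 7, 10, 13, 16, 19, 22 days — an arithmetic progression with common difference 3.
Next gap: 25 days. October 12, 2020 + 25 days = November 6, 2020.
Next gap: 28 days. November 6, 2020 + 28 days = December 4, 2020.
Next gap: 31 days. December 4, 2020 + 31 days = January 4, 2021.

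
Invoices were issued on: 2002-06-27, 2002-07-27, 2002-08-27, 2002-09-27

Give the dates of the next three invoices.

Gaps: 30, 31, 31 days — not constant. Every event is on the 27th of the month.
Pattern: the 27th of each month.
October 2002: 2002-10-27.
Next: November 2002 → 2002-11-27.
Next: December 2002 → 2002-12-27.

2002-10-27, 2002-11-27, 2002-12-27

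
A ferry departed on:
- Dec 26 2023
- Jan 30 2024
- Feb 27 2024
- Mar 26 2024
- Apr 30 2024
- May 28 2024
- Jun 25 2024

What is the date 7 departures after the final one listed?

Jan 28 2025

These are Tuesdays with 35, 28, 28, 35, 28, 28-day gaps.
Each is the final Tuesday of its month — Jan 30 2024 is past the 28th, so '4th Tuesday' doesn't fit.
Last Tuesday of July 2024: Jul 30 2024.
Last Tuesday of August 2024: Aug 27 2024.
September 2024 ends with Tuesday Sep 24 2024.
October 2024 ends with Tuesday Oct 29 2024.
Last Tuesday of November 2024: Nov 26 2024.
Last Tuesday of December 2024: Dec 31 2024.
January 2025 ends with Tuesday Jan 28 2025.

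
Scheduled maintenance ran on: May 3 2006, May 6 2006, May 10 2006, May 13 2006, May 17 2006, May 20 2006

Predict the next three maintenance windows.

May 24 2006, May 27 2006, May 31 2006

Every event lands on a Wednesday or Saturday (gaps cycle 3, 4, 3, 4, 3).
So the schedule is: every Wednesday and Saturday.
Next Wednesday: May 24 2006.
Next Saturday: May 27 2006.
The following Wednesday is May 31 2006.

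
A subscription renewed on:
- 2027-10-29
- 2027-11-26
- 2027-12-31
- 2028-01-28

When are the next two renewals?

2028-02-25, 2028-03-31

Every date is a Friday; gaps 28, 35, 28 days.
Each is the last Friday of its month (at least one falls on the 29th or later, ruling out '4th Friday').
February 2028 ends with Friday 2028-02-25.
March 2028 ends with Friday 2028-03-31.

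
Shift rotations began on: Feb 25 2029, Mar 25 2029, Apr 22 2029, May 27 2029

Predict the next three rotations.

Jun 24 2029, Jul 22 2029, Aug 26 2029

All dates are Sundays, 28, 28, 35 days apart.
Specifically, the 4th Sunday of each month.
June 2029 — 4th Sunday is Jun 24 2029.
4th Sunday of July 2029: Jul 22 2029.
August 2029 — 4th Sunday is Aug 26 2029.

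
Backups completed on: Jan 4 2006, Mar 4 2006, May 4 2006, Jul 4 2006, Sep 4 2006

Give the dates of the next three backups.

Gaps: 59, 61, 61, 62 days — not constant. Every event is on the 4th of the month.
Pattern: the 4th of every 2 months.
Next: November 2006 → Nov 4 2006.
Next: January 2007 → Jan 4 2007.
Next: March 2007 → Mar 4 2007.

Nov 4 2006, Jan 4 2007, Mar 4 2007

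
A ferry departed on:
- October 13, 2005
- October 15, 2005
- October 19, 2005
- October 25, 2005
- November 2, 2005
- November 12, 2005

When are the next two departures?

Intervals are 2, 4, 6, 8, 10 days — an arithmetic progression with common difference 2.
Next gap: 12 days. November 12, 2005 + 12 days = November 24, 2005.
Next gap: 14 days. November 24, 2005 + 14 days = December 8, 2005.

November 24, 2005; December 8, 2005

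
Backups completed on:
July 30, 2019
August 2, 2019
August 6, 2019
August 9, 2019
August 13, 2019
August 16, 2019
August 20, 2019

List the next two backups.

Every event lands on a Tuesday or Friday (gaps cycle 3, 4, 3, 4, 3, 4).
So the schedule is: every Tuesday and Friday.
Next Friday: August 23, 2019.
Next Tuesday: August 27, 2019.

August 23, 2019; August 27, 2019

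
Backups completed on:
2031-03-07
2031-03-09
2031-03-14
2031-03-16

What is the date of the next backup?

Every event lands on a Friday or Sunday (gaps cycle 2, 5, 2).
So the schedule is: every Friday and Sunday.
Next Friday: 2031-03-21.

2031-03-21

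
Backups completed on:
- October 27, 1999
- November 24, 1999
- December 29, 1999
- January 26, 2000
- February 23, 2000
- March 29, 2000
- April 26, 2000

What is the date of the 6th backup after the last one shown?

These are Wednesdays with 28, 35, 28, 28, 35, 28-day gaps.
Each is the final Wednesday of its month — December 29, 1999 is past the 28th, so '4th Wednesday' doesn't fit.
Last Wednesday of May 2000: May 31, 2000.
June 2000 ends with Wednesday June 28, 2000.
July 2000 ends with Wednesday July 26, 2000.
Last Wednesday of August 2000: August 30, 2000.
Last Wednesday of September 2000: September 27, 2000.
Last Wednesday of October 2000: October 25, 2000.

October 25, 2000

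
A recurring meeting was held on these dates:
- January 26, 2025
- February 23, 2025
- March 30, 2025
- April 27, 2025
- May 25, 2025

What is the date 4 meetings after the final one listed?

September 28, 2025

Every date is a Sunday; gaps 28, 35, 28, 28 days.
Each is the last Sunday of its month (at least one falls on the 29th or later, ruling out '4th Sunday').
Last Sunday of June 2025: June 29, 2025.
July 2025 ends with Sunday July 27, 2025.
August 2025 ends with Sunday August 31, 2025.
September 2025 ends with Sunday September 28, 2025.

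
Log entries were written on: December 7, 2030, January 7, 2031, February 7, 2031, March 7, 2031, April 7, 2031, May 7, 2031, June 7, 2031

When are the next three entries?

July 7, 2031; August 7, 2031; September 7, 2031

The day-of-month is always 7 (31, 31, 28, 31, 30, 31 days between events).
So this recurs on the 7th of each month.
Next: July 2031 → July 7, 2031.
Next: August 2031 → August 7, 2031.
Next: September 2031 → September 7, 2031.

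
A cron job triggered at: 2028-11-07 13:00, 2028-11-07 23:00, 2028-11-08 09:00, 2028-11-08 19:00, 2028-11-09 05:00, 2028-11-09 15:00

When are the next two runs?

The interval is a steady 10 hours (10, 10, 10, 10, 10).
2028-11-09 15:00 + 10 h = 2028-11-10 01:00.
2028-11-10 01:00 + 10 h = 2028-11-10 11:00.

2028-11-10 01:00, 2028-11-10 11:00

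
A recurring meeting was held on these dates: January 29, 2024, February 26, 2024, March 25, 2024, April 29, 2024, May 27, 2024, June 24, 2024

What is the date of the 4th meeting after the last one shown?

All Mondays; the gaps (28, 28, 35, 28, 28) vary with month length.
This is the last Monday of each month.
Last Monday of July 2024: July 29, 2024.
August 2024 ends with Monday August 26, 2024.
Last Monday of September 2024: September 30, 2024.
October 2024 ends with Monday October 28, 2024.

October 28, 2024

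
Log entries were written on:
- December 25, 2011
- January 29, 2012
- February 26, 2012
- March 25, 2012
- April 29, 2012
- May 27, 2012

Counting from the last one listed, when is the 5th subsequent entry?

October 28, 2012

All Sundays; the gaps (35, 28, 28, 35, 28) vary with month length.
This is the last Sunday of each month.
June 2012 ends with Sunday June 24, 2012.
Last Sunday of July 2012: July 29, 2012.
Last Sunday of August 2012: August 26, 2012.
September 2012 ends with Sunday September 30, 2012.
Last Sunday of October 2012: October 28, 2012.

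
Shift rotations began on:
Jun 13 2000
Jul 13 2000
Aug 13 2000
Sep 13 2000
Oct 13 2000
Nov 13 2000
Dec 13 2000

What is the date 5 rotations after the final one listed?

May 13 2001

The day-of-month is always 13 (30, 31, 31, 30, 31, 30 days between events).
So this recurs on the 13th of each month.
Next: January 2001 → Jan 13 2001.
Next: February 2001 → Feb 13 2001.
March 2001: Mar 13 2001.
Next: April 2001 → Apr 13 2001.
May 2001: May 13 2001.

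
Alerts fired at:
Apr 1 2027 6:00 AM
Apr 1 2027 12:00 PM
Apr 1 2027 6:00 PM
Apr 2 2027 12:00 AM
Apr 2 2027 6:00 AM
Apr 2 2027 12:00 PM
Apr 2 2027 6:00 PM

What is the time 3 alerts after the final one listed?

Apr 3 2027 12:00 PM

Gaps: 6, 6, 6, 6, 6, 6 hours — each event is 6 hours after the previous one.
Apr 2 2027 6:00 PM + 6 h = Apr 3 2027 12:00 AM.
Apr 3 2027 12:00 AM + 6 h = Apr 3 2027 6:00 AM.
Apr 3 2027 6:00 AM + 6 h = Apr 3 2027 12:00 PM.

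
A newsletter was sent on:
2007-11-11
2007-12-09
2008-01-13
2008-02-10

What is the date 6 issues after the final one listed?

2008-08-10

These are Sundays at 28- or 35-day spacing (28, 35, 28).
The pattern: 2nd Sunday of the month.
March 2008 — 2nd Sunday is 2008-03-09.
2nd Sunday of April 2008: 2008-04-13.
May 2008 — 2nd Sunday is 2008-05-11.
June 2008 — 2nd Sunday is 2008-06-08.
2nd Sunday of July 2008: 2008-07-13.
August 2008 — 2nd Sunday is 2008-08-10.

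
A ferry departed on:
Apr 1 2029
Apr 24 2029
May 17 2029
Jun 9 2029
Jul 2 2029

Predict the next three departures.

Every event comes 23 days after the last (23, 23, 23, 23).
Jul 2 2029 + 23 days = Jul 25 2029.
Jul 25 2029 + 23 days = Aug 17 2029.
Aug 17 2029 + 23 days = Sep 9 2029.

Jul 25 2029, Aug 17 2029, Sep 9 2029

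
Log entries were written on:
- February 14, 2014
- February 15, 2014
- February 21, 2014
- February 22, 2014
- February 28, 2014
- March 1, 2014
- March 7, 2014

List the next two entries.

March 8, 2014; March 14, 2014

Every event lands on a Friday or Saturday (gaps cycle 1, 6, 1, 6, 1, 6).
So the schedule is: every Friday and Saturday.
Next Saturday: March 8, 2014.
Next Friday: March 14, 2014.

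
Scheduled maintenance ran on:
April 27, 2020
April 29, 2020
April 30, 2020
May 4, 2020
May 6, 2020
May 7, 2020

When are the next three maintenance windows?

The gap pattern 2, 1, 4, 2, 1 repeats every 3 events.
These are the Mondays, Wednesdays and Thursdays of each week.
The following Monday is May 11, 2020.
Next Wednesday: May 13, 2020.
The following Thursday is May 14, 2020.

May 11, 2020; May 13, 2020; May 14, 2020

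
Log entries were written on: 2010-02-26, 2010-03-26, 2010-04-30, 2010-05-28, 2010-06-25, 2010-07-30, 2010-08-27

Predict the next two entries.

2010-09-24, 2010-10-29

Every date is a Friday; gaps 28, 35, 28, 28, 35, 28 days.
Each is the last Friday of its month (at least one falls on the 29th or later, ruling out '4th Friday').
Last Friday of September 2010: 2010-09-24.
Last Friday of October 2010: 2010-10-29.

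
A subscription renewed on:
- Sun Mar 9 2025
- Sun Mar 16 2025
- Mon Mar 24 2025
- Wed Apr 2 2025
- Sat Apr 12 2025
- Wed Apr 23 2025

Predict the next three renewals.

Intervals are 7, 8, 9, 10, 11 days — an arithmetic progression with common difference 1.
Next gap: 12 days. Wed Apr 23 2025 + 12 days = Mon May 5 2025.
Next gap: 13 days. Mon May 5 2025 + 13 days = Sun May 18 2025.
Next gap: 14 days. Sun May 18 2025 + 14 days = Sun Jun 1 2025.

Mon May 5 2025, Sun May 18 2025, Sun Jun 1 2025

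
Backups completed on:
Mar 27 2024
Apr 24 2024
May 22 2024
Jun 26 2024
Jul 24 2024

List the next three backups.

Aug 28 2024, Sep 25 2024, Oct 23 2024

These are Wednesdays at 28- or 35-day spacing (28, 28, 35, 28).
The pattern: 4th Wednesday of the month.
4th Wednesday of August 2024: Aug 28 2024.
September 2024 — 4th Wednesday is Sep 25 2024.
October 2024 — 4th Wednesday is Oct 23 2024.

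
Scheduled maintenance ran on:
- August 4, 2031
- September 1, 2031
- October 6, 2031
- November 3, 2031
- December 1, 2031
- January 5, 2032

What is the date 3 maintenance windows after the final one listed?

All dates are Mondays, 28, 35, 28, 28, 35 days apart.
Specifically, the 1st Monday of each month.
1st Monday of February 2032: February 2, 2032.
1st Monday of March 2032: March 1, 2032.
April 2032 — 1st Monday is April 5, 2032.

April 5, 2032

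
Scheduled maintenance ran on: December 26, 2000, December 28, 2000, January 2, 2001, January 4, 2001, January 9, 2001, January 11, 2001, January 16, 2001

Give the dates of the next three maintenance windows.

January 18, 2001; January 23, 2001; January 25, 2001

The gap pattern 2, 5, 2, 5, 2, 5 repeats every 2 events.
These are the Tuesdays and Thursdays of each week.
The following Thursday is January 18, 2001.
Next Tuesday: January 23, 2001.
Next Thursday: January 25, 2001.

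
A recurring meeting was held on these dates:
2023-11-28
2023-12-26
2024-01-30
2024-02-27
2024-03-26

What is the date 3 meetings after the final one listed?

2024-06-25

These are Tuesdays with 28, 35, 28, 28-day gaps.
Each is the final Tuesday of its month — 2024-01-30 is past the 28th, so '4th Tuesday' doesn't fit.
April 2024 ends with Tuesday 2024-04-30.
May 2024 ends with Tuesday 2024-05-28.
June 2024 ends with Tuesday 2024-06-25.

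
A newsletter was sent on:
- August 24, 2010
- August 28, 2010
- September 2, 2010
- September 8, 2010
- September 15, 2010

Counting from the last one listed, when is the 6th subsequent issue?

Gaps: 4, 5, 6, 7 days — each gap is 1 larger than the previous one.
Next gap: 8 days. September 15, 2010 + 8 days = September 23, 2010.
Next gap: 9 days. September 23, 2010 + 9 days = October 2, 2010.
Next gap: 10 days. October 2, 2010 + 10 days = October 12, 2010.
Next gap: 11 days. October 12, 2010 + 11 days = October 23, 2010.
Next gap: 12 days. October 23, 2010 + 12 days = November 4, 2010.
Next gap: 13 days. November 4, 2010 + 13 days = November 17, 2010.

November 17, 2010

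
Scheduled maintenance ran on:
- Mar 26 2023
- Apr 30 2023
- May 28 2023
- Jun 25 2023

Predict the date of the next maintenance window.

These are Sundays with 35, 28, 28-day gaps.
Each is the final Sunday of its month — Apr 30 2023 is past the 28th, so '4th Sunday' doesn't fit.
Last Sunday of July 2023: Jul 30 2023.

Jul 30 2023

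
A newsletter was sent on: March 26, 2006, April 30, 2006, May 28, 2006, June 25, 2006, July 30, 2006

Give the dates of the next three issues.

August 27, 2006; September 24, 2006; October 29, 2006

Every date is a Sunday; gaps 35, 28, 28, 35 days.
Each is the last Sunday of its month (at least one falls on the 29th or later, ruling out '4th Sunday').
August 2006 ends with Sunday August 27, 2006.
Last Sunday of September 2006: September 24, 2006.
Last Sunday of October 2006: October 29, 2006.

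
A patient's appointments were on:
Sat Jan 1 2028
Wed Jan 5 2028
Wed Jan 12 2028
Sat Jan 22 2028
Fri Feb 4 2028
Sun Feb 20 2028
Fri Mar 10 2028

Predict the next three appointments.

Intervals are 4, 7, 10, 13, 16, 19 days — an arithmetic progression with common difference 3.
Next gap: 22 days. Fri Mar 10 2028 + 22 days = Sat Apr 1 2028.
Next gap: 25 days. Sat Apr 1 2028 + 25 days = Wed Apr 26 2028.
Next gap: 28 days. Wed Apr 26 2028 + 28 days = Wed May 24 2028.

Sat Apr 1 2028, Wed Apr 26 2028, Wed May 24 2028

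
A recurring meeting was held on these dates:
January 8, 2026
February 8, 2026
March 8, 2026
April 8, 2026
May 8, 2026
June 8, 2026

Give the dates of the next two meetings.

The day-of-month is always 8 (31, 28, 31, 30, 31 days between events).
So this recurs on the 8th of each month.
July 2026: July 8, 2026.
Next: August 2026 → August 8, 2026.

July 8, 2026; August 8, 2026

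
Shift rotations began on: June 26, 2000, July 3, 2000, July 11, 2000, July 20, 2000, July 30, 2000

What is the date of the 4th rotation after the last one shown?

September 18, 2000

Intervals are 7, 8, 9, 10 days — an arithmetic progression with common difference 1.
Next gap: 11 days. July 30, 2000 + 11 days = August 10, 2000.
Next gap: 12 days. August 10, 2000 + 12 days = August 22, 2000.
Next gap: 13 days. August 22, 2000 + 13 days = September 4, 2000.
Next gap: 14 days. September 4, 2000 + 14 days = September 18, 2000.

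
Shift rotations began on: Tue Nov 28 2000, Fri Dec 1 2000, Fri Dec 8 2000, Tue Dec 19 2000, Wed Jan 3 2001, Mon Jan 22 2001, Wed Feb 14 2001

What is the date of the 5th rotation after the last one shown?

Wed Aug 8 2001

Gaps: 3, 7, 11, 15, 19, 23 days — each gap is 4 larger than the previous one.
Next gap: 27 days. Wed Feb 14 2001 + 27 days = Tue Mar 13 2001.
Next gap: 31 days. Tue Mar 13 2001 + 31 days = Fri Apr 13 2001.
Next gap: 35 days. Fri Apr 13 2001 + 35 days = Fri May 18 2001.
Next gap: 39 days. Fri May 18 2001 + 39 days = Tue Jun 26 2001.
Next gap: 43 days. Tue Jun 26 2001 + 43 days = Wed Aug 8 2001.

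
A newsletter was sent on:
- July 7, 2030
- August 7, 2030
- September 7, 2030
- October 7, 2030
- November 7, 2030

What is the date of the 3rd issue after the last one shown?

February 7, 2031

Each date is the 7th; the gaps (31, 31, 30, 31) track the month lengths.
The rule is the 7th of each month.
December 2030: December 7, 2030.
January 2031: January 7, 2031.
Next: February 2031 → February 7, 2031.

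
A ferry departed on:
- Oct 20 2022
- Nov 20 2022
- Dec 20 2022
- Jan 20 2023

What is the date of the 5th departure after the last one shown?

The day-of-month is always 20 (31, 30, 31 days between events).
So this recurs on the 20th of each month.
Next: February 2023 → Feb 20 2023.
Next: March 2023 → Mar 20 2023.
Next: April 2023 → Apr 20 2023.
May 2023: May 20 2023.
June 2023: Jun 20 2023.

Jun 20 2023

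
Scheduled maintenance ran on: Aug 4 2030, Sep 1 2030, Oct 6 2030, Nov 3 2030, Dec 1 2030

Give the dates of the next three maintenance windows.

Gaps: 28, 35, 28, 28 days — a mix of 28 and 35. Every date is a Sunday.
Each is the 1st Sunday of its month.
1st Sunday of January 2031: Jan 5 2031.
1st Sunday of February 2031: Feb 2 2031.
March 2031 — 1st Sunday is Mar 2 2031.

Jan 5 2031, Feb 2 2031, Mar 2 2031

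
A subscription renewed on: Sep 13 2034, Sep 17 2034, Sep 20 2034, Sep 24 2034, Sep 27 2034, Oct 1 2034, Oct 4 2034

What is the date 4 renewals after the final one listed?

Oct 18 2034

Every event lands on a Wednesday or Sunday (gaps cycle 4, 3, 4, 3, 4, 3).
So the schedule is: every Wednesday and Sunday.
The following Sunday is Oct 8 2034.
The following Wednesday is Oct 11 2034.
Next Sunday: Oct 15 2034.
The following Wednesday is Oct 18 2034.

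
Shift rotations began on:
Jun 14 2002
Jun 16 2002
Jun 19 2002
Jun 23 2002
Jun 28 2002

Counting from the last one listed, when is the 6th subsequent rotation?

Gaps: 2, 3, 4, 5 days — each gap is 1 larger than the previous one.
Next gap: 6 days. Jun 28 2002 + 6 days = Jul 4 2002.
Next gap: 7 days. Jul 4 2002 + 7 days = Jul 11 2002.
Next gap: 8 days. Jul 11 2002 + 8 days = Jul 19 2002.
Next gap: 9 days. Jul 19 2002 + 9 days = Jul 28 2002.
Next gap: 10 days. Jul 28 2002 + 10 days = Aug 7 2002.
Next gap: 11 days. Aug 7 2002 + 11 days = Aug 18 2002.

Aug 18 2002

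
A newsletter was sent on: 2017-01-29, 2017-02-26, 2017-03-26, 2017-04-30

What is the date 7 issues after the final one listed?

These are Sundays with 28, 28, 35-day gaps.
Each is the final Sunday of its month — 2017-01-29 is past the 28th, so '4th Sunday' doesn't fit.
May 2017 ends with Sunday 2017-05-28.
Last Sunday of June 2017: 2017-06-25.
Last Sunday of July 2017: 2017-07-30.
August 2017 ends with Sunday 2017-08-27.
Last Sunday of September 2017: 2017-09-24.
Last Sunday of October 2017: 2017-10-29.
Last Sunday of November 2017: 2017-11-26.

2017-11-26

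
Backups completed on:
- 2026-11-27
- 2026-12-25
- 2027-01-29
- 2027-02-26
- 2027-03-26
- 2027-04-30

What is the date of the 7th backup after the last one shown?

These are Fridays with 28, 35, 28, 28, 35-day gaps.
Each is the final Friday of its month — 2027-01-29 is past the 28th, so '4th Friday' doesn't fit.
May 2027 ends with Friday 2027-05-28.
Last Friday of June 2027: 2027-06-25.
July 2027 ends with Friday 2027-07-30.
Last Friday of August 2027: 2027-08-27.
Last Friday of September 2027: 2027-09-24.
October 2027 ends with Friday 2027-10-29.
Last Friday of November 2027: 2027-11-26.

2027-11-26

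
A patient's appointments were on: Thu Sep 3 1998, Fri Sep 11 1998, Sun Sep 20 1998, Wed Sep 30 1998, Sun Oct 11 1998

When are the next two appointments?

Intervals are 8, 9, 10, 11 days — an arithmetic progression with common difference 1.
Next gap: 12 days. Sun Oct 11 1998 + 12 days = Fri Oct 23 1998.
Next gap: 13 days. Fri Oct 23 1998 + 13 days = Thu Nov 5 1998.

Fri Oct 23 1998, Thu Nov 5 1998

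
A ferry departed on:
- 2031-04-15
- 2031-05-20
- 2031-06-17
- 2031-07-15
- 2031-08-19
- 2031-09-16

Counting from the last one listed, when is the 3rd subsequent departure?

Gaps: 35, 28, 28, 35, 28 days — a mix of 28 and 35. Every date is a Tuesday.
Each is the 3rd Tuesday of its month.
3rd Tuesday of October 2031: 2031-10-21.
November 2031 — 3rd Tuesday is 2031-11-18.
3rd Tuesday of December 2031: 2031-12-16.

2031-12-16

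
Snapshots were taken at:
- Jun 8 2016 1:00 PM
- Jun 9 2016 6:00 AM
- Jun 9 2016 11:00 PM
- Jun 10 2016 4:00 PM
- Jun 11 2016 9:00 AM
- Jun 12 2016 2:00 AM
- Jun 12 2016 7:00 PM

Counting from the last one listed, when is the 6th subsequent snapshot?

Jun 17 2016 1:00 AM

Gaps: 17, 17, 17, 17, 17, 17 hours — each event is 17 hours after the previous one.
Jun 12 2016 7:00 PM + 17 h = Jun 13 2016 12:00 PM.
Jun 13 2016 12:00 PM + 17 h = Jun 14 2016 5:00 AM.
Jun 14 2016 5:00 AM + 17 h = Jun 14 2016 10:00 PM.
Jun 14 2016 10:00 PM + 17 h = Jun 15 2016 3:00 PM.
Jun 15 2016 3:00 PM + 17 h = Jun 16 2016 8:00 AM.
Jun 16 2016 8:00 AM + 17 h = Jun 17 2016 1:00 AM.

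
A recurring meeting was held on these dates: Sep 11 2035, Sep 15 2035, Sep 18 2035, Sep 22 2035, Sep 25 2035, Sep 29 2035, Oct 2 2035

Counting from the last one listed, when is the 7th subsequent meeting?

Oct 27 2035

The gap pattern 4, 3, 4, 3, 4, 3 repeats every 2 events.
These are the Tuesdays and Saturdays of each week.
Next Saturday: Oct 6 2035.
Next Tuesday: Oct 9 2035.
Next Saturday: Oct 13 2035.
Next Tuesday: Oct 16 2035.
Next Saturday: Oct 20 2035.
Next Tuesday: Oct 23 2035.
Next Saturday: Oct 27 2035.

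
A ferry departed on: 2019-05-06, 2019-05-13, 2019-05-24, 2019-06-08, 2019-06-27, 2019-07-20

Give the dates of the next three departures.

2019-08-16, 2019-09-16, 2019-10-21

Intervals are 7, 11, 15, 19, 23 days — an arithmetic progression with common difference 4.
Next gap: 27 days. 2019-07-20 + 27 days = 2019-08-16.
Next gap: 31 days. 2019-08-16 + 31 days = 2019-09-16.
Next gap: 35 days. 2019-09-16 + 35 days = 2019-10-21.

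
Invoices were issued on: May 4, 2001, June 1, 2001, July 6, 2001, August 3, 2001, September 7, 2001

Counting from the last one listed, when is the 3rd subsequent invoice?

These are Fridays at 28- or 35-day spacing (28, 35, 28, 35).
The pattern: 1st Friday of the month.
1st Friday of October 2001: October 5, 2001.
1st Friday of November 2001: November 2, 2001.
December 2001 — 1st Friday is December 7, 2001.

December 7, 2001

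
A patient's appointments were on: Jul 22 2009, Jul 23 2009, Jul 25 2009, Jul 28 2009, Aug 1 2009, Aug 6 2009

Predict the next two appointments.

The spacing grows by 1 each time: 1, 2, 3, 4, 5 days.
Next gap: 6 days. Aug 6 2009 + 6 days = Aug 12 2009.
Next gap: 7 days. Aug 12 2009 + 7 days = Aug 19 2009.

Aug 12 2009, Aug 19 2009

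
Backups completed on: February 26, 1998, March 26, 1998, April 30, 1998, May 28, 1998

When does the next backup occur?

June 25, 1998

Every date is a Thursday; gaps 28, 35, 28 days.
Each is the last Thursday of its month (at least one falls on the 29th or later, ruling out '4th Thursday').
Last Thursday of June 1998: June 25, 1998.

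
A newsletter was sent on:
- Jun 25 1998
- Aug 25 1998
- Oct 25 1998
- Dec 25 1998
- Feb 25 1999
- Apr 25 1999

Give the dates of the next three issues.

Jun 25 1999, Aug 25 1999, Oct 25 1999

The day-of-month is always 25 (61, 61, 61, 62, 59 days between events).
So this recurs on the 25th of every 2 months.
June 1999: Jun 25 1999.
August 1999: Aug 25 1999.
Next: October 1999 → Oct 25 1999.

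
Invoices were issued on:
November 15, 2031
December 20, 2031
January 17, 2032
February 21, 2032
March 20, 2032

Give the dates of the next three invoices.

These are Saturdays at 28- or 35-day spacing (35, 28, 35, 28).
The pattern: 3rd Saturday of the month.
3rd Saturday of April 2032: April 17, 2032.
3rd Saturday of May 2032: May 15, 2032.
June 2032 — 3rd Saturday is June 19, 2032.

April 17, 2032; May 15, 2032; June 19, 2032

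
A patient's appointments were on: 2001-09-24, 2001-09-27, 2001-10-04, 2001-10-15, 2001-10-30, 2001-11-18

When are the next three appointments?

The spacing grows by 4 each time: 3, 7, 11, 15, 19 days.
Next gap: 23 days. 2001-11-18 + 23 days = 2001-12-11.
Next gap: 27 days. 2001-12-11 + 27 days = 2002-01-07.
Next gap: 31 days. 2002-01-07 + 31 days = 2002-02-07.

2001-12-11, 2002-01-07, 2002-02-07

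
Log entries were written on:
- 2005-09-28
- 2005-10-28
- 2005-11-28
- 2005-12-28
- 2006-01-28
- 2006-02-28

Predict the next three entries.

The day-of-month is always 28 (30, 31, 30, 31, 31 days between events).
So this recurs on the 28th of each month.
Next: March 2006 → 2006-03-28.
Next: April 2006 → 2006-04-28.
Next: May 2006 → 2006-05-28.

2006-03-28, 2006-04-28, 2006-05-28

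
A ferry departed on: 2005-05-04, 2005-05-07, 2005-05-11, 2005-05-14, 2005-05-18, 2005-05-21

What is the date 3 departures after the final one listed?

2005-06-01

Gaps: 3, 4, 3, 4, 3 days — not constant, but cyclic with period 2.
The events fall on every Wednesday and Saturday.
Next Wednesday: 2005-05-25.
Next Saturday: 2005-05-28.
Next Wednesday: 2005-06-01.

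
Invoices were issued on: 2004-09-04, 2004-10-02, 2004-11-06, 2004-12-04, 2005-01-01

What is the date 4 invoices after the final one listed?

2005-05-07

Gaps: 28, 35, 28, 28 days — a mix of 28 and 35. Every date is a Saturday.
Each is the 1st Saturday of its month.
February 2005 — 1st Saturday is 2005-02-05.
March 2005 — 1st Saturday is 2005-03-05.
1st Saturday of April 2005: 2005-04-02.
1st Saturday of May 2005: 2005-05-07.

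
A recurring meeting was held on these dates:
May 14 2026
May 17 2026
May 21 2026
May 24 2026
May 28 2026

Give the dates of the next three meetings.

May 31 2026, Jun 4 2026, Jun 7 2026

Gaps: 3, 4, 3, 4 days — not constant, but cyclic with period 2.
The events fall on every Thursday and Sunday.
The following Sunday is May 31 2026.
Next Thursday: Jun 4 2026.
Next Sunday: Jun 7 2026.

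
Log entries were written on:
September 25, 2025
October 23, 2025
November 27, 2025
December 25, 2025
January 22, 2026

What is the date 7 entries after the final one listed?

August 27, 2026

These are Thursdays at 28- or 35-day spacing (28, 35, 28, 28).
The pattern: 4th Thursday of the month.
February 2026 — 4th Thursday is February 26, 2026.
4th Thursday of March 2026: March 26, 2026.
April 2026 — 4th Thursday is April 23, 2026.
May 2026 — 4th Thursday is May 28, 2026.
4th Thursday of June 2026: June 25, 2026.
4th Thursday of July 2026: July 23, 2026.
4th Thursday of August 2026: August 27, 2026.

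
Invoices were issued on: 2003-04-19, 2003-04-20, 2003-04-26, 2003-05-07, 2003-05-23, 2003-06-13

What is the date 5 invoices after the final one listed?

2003-12-10

Gaps: 1, 6, 11, 16, 21 days — each gap is 5 larger than the previous one.
Next gap: 26 days. 2003-06-13 + 26 days = 2003-07-09.
Next gap: 31 days. 2003-07-09 + 31 days = 2003-08-09.
Next gap: 36 days. 2003-08-09 + 36 days = 2003-09-14.
Next gap: 41 days. 2003-09-14 + 41 days = 2003-10-25.
Next gap: 46 days. 2003-10-25 + 46 days = 2003-12-10.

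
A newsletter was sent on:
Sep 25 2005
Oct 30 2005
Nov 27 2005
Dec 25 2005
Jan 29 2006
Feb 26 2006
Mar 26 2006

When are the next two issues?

All Sundays; the gaps (35, 28, 28, 35, 28, 28) vary with month length.
This is the last Sunday of each month.
April 2006 ends with Sunday Apr 30 2006.
May 2006 ends with Sunday May 28 2006.

Apr 30 2006, May 28 2006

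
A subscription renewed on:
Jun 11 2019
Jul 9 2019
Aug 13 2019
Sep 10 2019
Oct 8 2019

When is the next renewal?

Gaps: 28, 35, 28, 28 days — a mix of 28 and 35. Every date is a Tuesday.
Each is the 2nd Tuesday of its month.
November 2019 — 2nd Tuesday is Nov 12 2019.

Nov 12 2019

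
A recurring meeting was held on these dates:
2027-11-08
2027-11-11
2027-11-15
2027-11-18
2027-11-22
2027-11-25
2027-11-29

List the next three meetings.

Gaps: 3, 4, 3, 4, 3, 4 days — not constant, but cyclic with period 2.
The events fall on every Monday and Thursday.
The following Thursday is 2027-12-02.
Next Monday: 2027-12-06.
Next Thursday: 2027-12-09.

2027-12-02, 2027-12-06, 2027-12-09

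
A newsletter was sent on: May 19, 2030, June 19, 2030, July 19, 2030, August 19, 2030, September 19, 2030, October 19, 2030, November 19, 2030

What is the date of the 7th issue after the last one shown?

The day-of-month is always 19 (31, 30, 31, 31, 30, 31 days between events).
So this recurs on the 19th of each month.
Next: December 2030 → December 19, 2030.
Next: January 2031 → January 19, 2031.
February 2031: February 19, 2031.
March 2031: March 19, 2031.
April 2031: April 19, 2031.
Next: May 2031 → May 19, 2031.
Next: June 2031 → June 19, 2031.

June 19, 2031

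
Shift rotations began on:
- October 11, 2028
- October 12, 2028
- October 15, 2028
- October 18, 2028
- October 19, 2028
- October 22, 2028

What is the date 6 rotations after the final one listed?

The gap pattern 1, 3, 3, 1, 3 repeats every 3 events.
These are the Wednesdays, Thursdays and Sundays of each week.
Next Wednesday: October 25, 2028.
The following Thursday is October 26, 2028.
The following Sunday is October 29, 2028.
Next Wednesday: November 1, 2028.
Next Thursday: November 2, 2028.
Next Sunday: November 5, 2028.

November 5, 2028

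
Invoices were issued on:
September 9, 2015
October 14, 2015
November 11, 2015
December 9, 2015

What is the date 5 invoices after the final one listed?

May 11, 2016

All dates are Wednesdays, 35, 28, 28 days apart.
Specifically, the 2nd Wednesday of each month.
January 2016 — 2nd Wednesday is January 13, 2016.
February 2016 — 2nd Wednesday is February 10, 2016.
March 2016 — 2nd Wednesday is March 9, 2016.
April 2016 — 2nd Wednesday is April 13, 2016.
2nd Wednesday of May 2016: May 11, 2016.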